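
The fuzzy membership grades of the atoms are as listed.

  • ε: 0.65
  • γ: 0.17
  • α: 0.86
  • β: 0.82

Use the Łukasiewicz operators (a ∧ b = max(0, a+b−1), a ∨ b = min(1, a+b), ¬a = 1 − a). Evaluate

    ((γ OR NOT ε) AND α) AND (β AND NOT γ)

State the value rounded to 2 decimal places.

NOT ε = 1 − 0.65 = 0.35
γ OR NOT ε = min(1, a+b) on (0.17, 0.35) = 0.52
(γ OR NOT ε) AND α = max(0, a+b−1) on (0.52, 0.86) = 0.38
NOT γ = 1 − 0.17 = 0.83
β AND NOT γ = max(0, a+b−1) on (0.82, 0.83) = 0.65
((γ OR NOT ε) AND α) AND (β AND NOT γ) = max(0, a+b−1) on (0.38, 0.65) = 0.03

0.03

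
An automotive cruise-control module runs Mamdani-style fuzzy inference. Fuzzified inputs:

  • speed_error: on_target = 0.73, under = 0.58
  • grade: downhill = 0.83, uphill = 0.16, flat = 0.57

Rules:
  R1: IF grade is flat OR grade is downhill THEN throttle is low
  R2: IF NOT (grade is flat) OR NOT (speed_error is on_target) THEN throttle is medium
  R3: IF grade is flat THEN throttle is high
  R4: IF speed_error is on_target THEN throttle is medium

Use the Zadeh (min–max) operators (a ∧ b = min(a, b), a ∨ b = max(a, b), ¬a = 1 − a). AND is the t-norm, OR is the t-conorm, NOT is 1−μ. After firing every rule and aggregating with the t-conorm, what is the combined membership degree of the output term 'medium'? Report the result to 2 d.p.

R1: flat=0.57, downhill=0.83; OR[max(a, b)] → w = 0.83
R2: ¬flat=1−0.57=0.43, ¬on_target=1−0.73=0.27; OR[max(a, b)] → w = 0.43
R3: flat=0.57 → w = 0.57
R4: on_target=0.73 → w = 0.73
Rules with consequent 'medium': {R2, R4} → strengths 0.43, 0.73
Aggregate via t-conorm [max(a, b)]: 0.73

0.73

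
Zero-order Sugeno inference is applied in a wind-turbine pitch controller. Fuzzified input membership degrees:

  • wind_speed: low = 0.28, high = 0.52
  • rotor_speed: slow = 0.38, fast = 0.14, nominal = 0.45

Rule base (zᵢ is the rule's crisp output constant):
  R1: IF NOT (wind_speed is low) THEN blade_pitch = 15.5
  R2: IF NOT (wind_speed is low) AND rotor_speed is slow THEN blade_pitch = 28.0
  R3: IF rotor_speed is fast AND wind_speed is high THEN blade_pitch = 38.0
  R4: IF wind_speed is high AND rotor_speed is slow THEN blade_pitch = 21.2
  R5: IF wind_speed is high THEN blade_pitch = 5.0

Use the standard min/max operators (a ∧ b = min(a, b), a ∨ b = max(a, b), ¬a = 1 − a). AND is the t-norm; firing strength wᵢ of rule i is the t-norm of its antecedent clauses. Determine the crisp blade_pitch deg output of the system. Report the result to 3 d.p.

17.652

R1 (z=15.5): ¬low=1−0.28=0.72 → w = 0.72
R2 (z=28.0): ¬low=1−0.28=0.72, slow=0.38; AND[min(a, b)] → w = 0.38
R3 (z=38.0): fast=0.14, high=0.52; AND[min(a, b)] → w = 0.14
R4 (z=21.2): high=0.52, slow=0.38; AND[min(a, b)] → w = 0.38
R5 (z=5.0): high=0.52 → w = 0.52
Weighted average = (0.72·15.5 + 0.38·28.0 + 0.14·38.0 + 0.38·21.2 + 0.52·5.0) / (0.72 + 0.38 + 0.14 + 0.38 + 0.52)
  = 37.7760 / 2.1400 = 17.652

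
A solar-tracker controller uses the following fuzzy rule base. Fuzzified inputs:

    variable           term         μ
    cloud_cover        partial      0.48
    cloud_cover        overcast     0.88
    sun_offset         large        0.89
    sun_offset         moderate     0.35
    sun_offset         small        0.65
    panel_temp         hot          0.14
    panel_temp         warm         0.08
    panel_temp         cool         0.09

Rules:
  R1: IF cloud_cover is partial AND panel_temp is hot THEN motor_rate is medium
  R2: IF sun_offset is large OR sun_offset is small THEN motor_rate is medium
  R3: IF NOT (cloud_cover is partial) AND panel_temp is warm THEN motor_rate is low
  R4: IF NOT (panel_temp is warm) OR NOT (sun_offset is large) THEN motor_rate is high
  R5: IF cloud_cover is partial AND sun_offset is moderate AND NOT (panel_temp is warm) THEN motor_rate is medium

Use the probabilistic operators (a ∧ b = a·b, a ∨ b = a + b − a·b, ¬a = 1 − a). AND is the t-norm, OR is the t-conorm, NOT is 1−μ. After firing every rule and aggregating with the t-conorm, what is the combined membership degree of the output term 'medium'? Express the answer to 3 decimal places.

R1: partial=0.48, hot=0.14; AND[a·b] → w = 0.0672
R2: large=0.89, small=0.65; OR[a + b − a·b] → w = 0.9615
R3: ¬partial=1−0.48=0.52, warm=0.08; AND[a·b] → w = 0.0416
R4: ¬warm=1−0.08=0.92, ¬large=1−0.89=0.11; OR[a + b − a·b] → w = 0.9288
R5: partial=0.48, moderate=0.35, ¬warm=1−0.08=0.92; AND[a·b] → w = 0.1546
Rules with consequent 'medium': {R1, R2, R5} → strengths 0.0672, 0.9615, 0.1546
Aggregate via t-conorm [a + b − a·b]: 0.9696

0.970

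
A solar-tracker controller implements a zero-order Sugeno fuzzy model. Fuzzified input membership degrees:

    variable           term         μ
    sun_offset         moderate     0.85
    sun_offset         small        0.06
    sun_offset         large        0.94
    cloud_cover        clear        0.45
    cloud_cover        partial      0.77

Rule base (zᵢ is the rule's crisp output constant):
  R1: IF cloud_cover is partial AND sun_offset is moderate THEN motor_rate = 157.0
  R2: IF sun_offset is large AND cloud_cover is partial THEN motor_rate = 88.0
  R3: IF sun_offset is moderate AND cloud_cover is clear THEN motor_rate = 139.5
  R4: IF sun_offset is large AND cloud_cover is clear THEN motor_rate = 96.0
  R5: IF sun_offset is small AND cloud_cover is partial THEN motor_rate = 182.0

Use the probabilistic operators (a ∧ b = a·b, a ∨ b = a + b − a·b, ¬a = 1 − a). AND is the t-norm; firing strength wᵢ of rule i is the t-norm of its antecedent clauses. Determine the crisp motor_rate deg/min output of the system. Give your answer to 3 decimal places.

120.550

R1 (z=157.0): partial=0.77, moderate=0.85; AND[a·b] → w = 0.6545
R2 (z=88.0): large=0.94, partial=0.77; AND[a·b] → w = 0.7238
R3 (z=139.5): moderate=0.85, clear=0.45; AND[a·b] → w = 0.3825
R4 (z=96.0): large=0.94, clear=0.45; AND[a·b] → w = 0.4230
R5 (z=182.0): small=0.06, partial=0.77; AND[a·b] → w = 0.0462
Weighted average = (0.6545·157.0 + 0.7238·88.0 + 0.3825·139.5 + 0.4230·96.0 + 0.0462·182.0) / (0.6545 + 0.7238 + 0.3825 + 0.4230 + 0.0462)
  = 268.8261 / 2.2300 = 120.550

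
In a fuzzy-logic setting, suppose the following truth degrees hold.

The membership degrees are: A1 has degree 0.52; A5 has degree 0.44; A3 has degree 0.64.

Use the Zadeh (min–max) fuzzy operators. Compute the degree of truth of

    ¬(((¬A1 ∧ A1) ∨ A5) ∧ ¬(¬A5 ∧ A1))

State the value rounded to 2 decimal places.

¬A1 = 1 − 0.52 = 0.48
¬A1 ∧ A1 = min(a, b) on (0.48, 0.52) = 0.48
(¬A1 ∧ A1) ∨ A5 = max(a, b) on (0.48, 0.44) = 0.48
¬A5 = 1 − 0.44 = 0.56
¬A5 ∧ A1 = min(a, b) on (0.56, 0.52) = 0.52
¬(¬A5 ∧ A1) = 1 − 0.52 = 0.48
((¬A1 ∧ A1) ∨ A5) ∧ ¬(¬A5 ∧ A1) = min(a, b) on (0.48, 0.48) = 0.48
¬(((¬A1 ∧ A1) ∨ A5) ∧ ¬(¬A5 ∧ A1)) = 1 − 0.48 = 0.52

0.52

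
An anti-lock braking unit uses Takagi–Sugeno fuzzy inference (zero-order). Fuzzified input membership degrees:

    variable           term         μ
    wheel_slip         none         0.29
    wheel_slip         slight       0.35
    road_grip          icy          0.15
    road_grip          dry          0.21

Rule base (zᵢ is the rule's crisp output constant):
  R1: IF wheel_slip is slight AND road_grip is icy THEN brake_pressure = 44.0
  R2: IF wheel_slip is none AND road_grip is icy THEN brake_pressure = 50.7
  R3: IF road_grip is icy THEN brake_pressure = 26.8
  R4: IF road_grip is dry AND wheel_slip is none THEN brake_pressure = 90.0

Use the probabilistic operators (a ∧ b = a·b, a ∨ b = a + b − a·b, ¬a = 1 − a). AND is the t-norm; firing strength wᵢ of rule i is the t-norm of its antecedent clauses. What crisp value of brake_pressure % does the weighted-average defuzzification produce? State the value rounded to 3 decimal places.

R1 (z=44.0): slight=0.35, icy=0.15; AND[a·b] → w = 0.0525
R2 (z=50.7): none=0.29, icy=0.15; AND[a·b] → w = 0.0435
R3 (z=26.8): icy=0.15 → w = 0.1500
R4 (z=90.0): dry=0.21, none=0.29; AND[a·b] → w = 0.0609
Weighted average = (0.0525·44.0 + 0.0435·50.7 + 0.1500·26.8 + 0.0609·90.0) / (0.0525 + 0.0435 + 0.1500 + 0.0609)
  = 14.0164 / 0.3069 = 45.671

45.671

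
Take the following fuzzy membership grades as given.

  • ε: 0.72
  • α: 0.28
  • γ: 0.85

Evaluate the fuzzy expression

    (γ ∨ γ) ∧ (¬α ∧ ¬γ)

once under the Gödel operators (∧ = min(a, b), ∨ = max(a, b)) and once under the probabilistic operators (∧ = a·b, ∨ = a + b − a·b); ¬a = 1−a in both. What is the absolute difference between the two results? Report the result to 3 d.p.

0.044

Under Gödel:
  γ ∨ γ = max(a, b) on (0.85, 0.85) = 0.85
  ¬α = 1 − 0.28 = 0.72
  ¬γ = 1 − 0.85 = 0.15
  ¬α ∧ ¬γ = min(a, b) on (0.72, 0.15) = 0.15
  (γ ∨ γ) ∧ (¬α ∧ ¬γ) = min(a, b) on (0.85, 0.15) = 0.15
  → value = 0.1500
Under probabilistic:
  γ ∨ γ = a + b − a·b on (0.8500, 0.8500) = 0.9775
  ¬α = 1 − 0.2800 = 0.7200
  ¬γ = 1 − 0.8500 = 0.1500
  ¬α ∧ ¬γ = a·b on (0.7200, 0.1500) = 0.1080
  (γ ∨ γ) ∧ (¬α ∧ ¬γ) = a·b on (0.9775, 0.1080) = 0.1056
  → value = 0.1056
|0.1500 − 0.1056| = 0.044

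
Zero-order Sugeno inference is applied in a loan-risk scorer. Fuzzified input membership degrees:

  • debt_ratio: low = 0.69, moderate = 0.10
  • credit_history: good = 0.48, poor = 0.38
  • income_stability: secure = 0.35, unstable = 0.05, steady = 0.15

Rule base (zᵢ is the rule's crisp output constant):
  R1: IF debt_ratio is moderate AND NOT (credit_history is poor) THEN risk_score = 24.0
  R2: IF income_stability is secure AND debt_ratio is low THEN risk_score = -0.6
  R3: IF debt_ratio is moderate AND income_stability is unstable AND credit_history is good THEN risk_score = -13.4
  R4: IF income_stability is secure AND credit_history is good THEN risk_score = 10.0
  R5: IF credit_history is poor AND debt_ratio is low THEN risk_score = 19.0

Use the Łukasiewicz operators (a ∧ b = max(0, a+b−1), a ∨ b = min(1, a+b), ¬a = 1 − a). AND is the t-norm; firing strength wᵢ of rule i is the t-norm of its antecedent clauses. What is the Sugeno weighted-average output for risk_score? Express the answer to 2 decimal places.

R1 (z=24.0): moderate=0.10, ¬poor=1−0.38=0.62; AND[max(0, a+b−1)] → w = 0.00
R2 (z=-0.6): secure=0.35, low=0.69; AND[max(0, a+b−1)] → w = 0.04
R3 (z=-13.4): moderate=0.10, unstable=0.05, good=0.48; AND[max(0, a+b−1)] → w = 0.00
R4 (z=10.0): secure=0.35, good=0.48; AND[max(0, a+b−1)] → w = 0.00
R5 (z=19.0): poor=0.38, low=0.69; AND[max(0, a+b−1)] → w = 0.07
Weighted average = (0.00·24.0 + 0.04·-0.6 + 0.00·-13.4 + 0.00·10.0 + 0.07·19.0) / (0.00 + 0.04 + 0.00 + 0.00 + 0.07)
  = 1.3060 / 0.1100 = 11.87

11.87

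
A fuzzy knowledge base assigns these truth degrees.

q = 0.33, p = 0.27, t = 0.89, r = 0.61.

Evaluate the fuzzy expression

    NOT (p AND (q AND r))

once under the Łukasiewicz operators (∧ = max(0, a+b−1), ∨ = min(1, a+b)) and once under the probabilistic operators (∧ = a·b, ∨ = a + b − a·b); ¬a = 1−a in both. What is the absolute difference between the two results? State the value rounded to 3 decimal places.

Under Łukasiewicz:
  q AND r = max(0, a+b−1) on (0.33, 0.61) = 0.00
  p AND (q AND r) = max(0, a+b−1) on (0.27, 0.00) = 0.00
  NOT (p AND (q AND r)) = 1 − 0.00 = 1.00
  → value = 1.0000
Under probabilistic:
  q AND r = a·b on (0.3300, 0.6100) = 0.2013
  p AND (q AND r) = a·b on (0.2700, 0.2013) = 0.0544
  NOT (p AND (q AND r)) = 1 − 0.0544 = 0.9456
  → value = 0.9456
|1.0000 − 0.9456| = 0.054

0.054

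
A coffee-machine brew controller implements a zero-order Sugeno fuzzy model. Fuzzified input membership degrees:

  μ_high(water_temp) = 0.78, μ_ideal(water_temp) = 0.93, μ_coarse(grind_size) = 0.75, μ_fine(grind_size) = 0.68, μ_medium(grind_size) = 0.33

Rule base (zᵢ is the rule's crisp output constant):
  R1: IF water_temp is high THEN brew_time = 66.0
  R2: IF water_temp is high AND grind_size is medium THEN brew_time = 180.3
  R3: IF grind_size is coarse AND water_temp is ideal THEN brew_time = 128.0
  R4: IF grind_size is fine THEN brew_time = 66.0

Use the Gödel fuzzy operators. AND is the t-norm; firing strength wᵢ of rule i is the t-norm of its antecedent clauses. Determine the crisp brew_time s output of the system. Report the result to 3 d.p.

99.157

R1 (z=66.0): high=0.78 → w = 0.78
R2 (z=180.3): high=0.78, medium=0.33; AND[min(a, b)] → w = 0.33
R3 (z=128.0): coarse=0.75, ideal=0.93; AND[min(a, b)] → w = 0.75
R4 (z=66.0): fine=0.68 → w = 0.68
Weighted average = (0.78·66.0 + 0.33·180.3 + 0.75·128.0 + 0.68·66.0) / (0.78 + 0.33 + 0.75 + 0.68)
  = 251.8590 / 2.5400 = 99.157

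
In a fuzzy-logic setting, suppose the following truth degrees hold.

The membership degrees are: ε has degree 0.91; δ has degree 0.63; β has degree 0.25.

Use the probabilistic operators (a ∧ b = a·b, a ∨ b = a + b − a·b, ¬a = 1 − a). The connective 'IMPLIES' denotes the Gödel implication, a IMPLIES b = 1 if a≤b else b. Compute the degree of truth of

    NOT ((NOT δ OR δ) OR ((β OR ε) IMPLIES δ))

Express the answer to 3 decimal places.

0.086

NOT δ = 1 − 0.6300 = 0.3700
NOT δ OR δ = a + b − a·b on (0.3700, 0.6300) = 0.7669
β OR ε = a + b − a·b on (0.2500, 0.9100) = 0.9325
(β OR ε) IMPLIES δ  [Gödel: 1 if a≤b else b] with a=0.9325, b=0.6300 → 0.6300
(NOT δ OR δ) OR ((β OR ε) IMPLIES δ) = a + b − a·b on (0.7669, 0.6300) = 0.9138
NOT ((NOT δ OR δ) OR ((β OR ε) IMPLIES δ)) = 1 − 0.9138 = 0.0862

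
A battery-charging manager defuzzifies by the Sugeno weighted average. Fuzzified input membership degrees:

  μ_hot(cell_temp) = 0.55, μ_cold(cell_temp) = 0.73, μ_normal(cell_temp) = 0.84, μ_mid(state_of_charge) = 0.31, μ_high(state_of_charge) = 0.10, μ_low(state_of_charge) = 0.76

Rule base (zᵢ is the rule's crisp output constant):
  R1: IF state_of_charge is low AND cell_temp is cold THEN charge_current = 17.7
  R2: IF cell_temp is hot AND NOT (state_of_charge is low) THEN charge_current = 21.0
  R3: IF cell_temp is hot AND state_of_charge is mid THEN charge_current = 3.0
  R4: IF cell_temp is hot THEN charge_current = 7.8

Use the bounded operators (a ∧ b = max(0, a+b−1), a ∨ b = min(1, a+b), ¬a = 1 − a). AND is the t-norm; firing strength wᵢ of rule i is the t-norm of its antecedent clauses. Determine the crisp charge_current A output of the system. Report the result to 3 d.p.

12.464

R1 (z=17.7): low=0.76, cold=0.73; AND[max(0, a+b−1)] → w = 0.49
R2 (z=21.0): hot=0.55, ¬low=1−0.76=0.24; AND[max(0, a+b−1)] → w = 0.00
R3 (z=3.0): hot=0.55, mid=0.31; AND[max(0, a+b−1)] → w = 0.00
R4 (z=7.8): hot=0.55 → w = 0.55
Weighted average = (0.49·17.7 + 0.00·21.0 + 0.00·3.0 + 0.55·7.8) / (0.49 + 0.00 + 0.00 + 0.55)
  = 12.9630 / 1.0400 = 12.464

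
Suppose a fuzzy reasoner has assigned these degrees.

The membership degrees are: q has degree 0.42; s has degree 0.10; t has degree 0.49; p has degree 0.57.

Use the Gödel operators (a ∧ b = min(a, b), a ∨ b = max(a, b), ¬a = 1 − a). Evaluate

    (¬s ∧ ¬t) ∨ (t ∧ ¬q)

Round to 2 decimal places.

0.51

¬s = 1 − 0.10 = 0.90
¬t = 1 − 0.49 = 0.51
¬s ∧ ¬t = min(a, b) on (0.90, 0.51) = 0.51
¬q = 1 − 0.42 = 0.58
t ∧ ¬q = min(a, b) on (0.49, 0.58) = 0.49
(¬s ∧ ¬t) ∨ (t ∧ ¬q) = max(a, b) on (0.51, 0.49) = 0.51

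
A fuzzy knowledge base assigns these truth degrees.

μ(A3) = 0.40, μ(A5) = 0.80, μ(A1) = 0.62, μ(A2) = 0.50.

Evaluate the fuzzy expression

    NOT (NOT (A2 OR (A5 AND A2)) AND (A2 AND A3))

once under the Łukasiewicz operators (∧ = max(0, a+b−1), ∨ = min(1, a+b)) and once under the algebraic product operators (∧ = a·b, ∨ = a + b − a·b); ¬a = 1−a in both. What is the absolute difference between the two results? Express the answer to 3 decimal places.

Under Łukasiewicz:
  A5 AND A2 = max(0, a+b−1) on (0.80, 0.50) = 0.30
  A2 OR (A5 AND A2) = min(1, a+b) on (0.50, 0.30) = 0.80
  NOT (A2 OR (A5 AND A2)) = 1 − 0.80 = 0.20
  A2 AND A3 = max(0, a+b−1) on (0.50, 0.40) = 0.00
  NOT (A2 OR (A5 AND A2)) AND (A2 AND A3) = max(0, a+b−1) on (0.20, 0.00) = 0.00
  NOT (NOT (A2 OR (A5 AND A2)) AND (A2 AND A3)) = 1 − 0.00 = 1.00
  → value = 1.0000
Under algebraic product:
  A5 AND A2 = a·b on (0.8000, 0.5000) = 0.4000
  A2 OR (A5 AND A2) = a + b − a·b on (0.5000, 0.4000) = 0.7000
  NOT (A2 OR (A5 AND A2)) = 1 − 0.7000 = 0.3000
  A2 AND A3 = a·b on (0.5000, 0.4000) = 0.2000
  NOT (A2 OR (A5 AND A2)) AND (A2 AND A3) = a·b on (0.3000, 0.2000) = 0.0600
  NOT (NOT (A2 OR (A5 AND A2)) AND (A2 AND A3)) = 1 − 0.0600 = 0.9400
  → value = 0.9400
|1.0000 − 0.9400| = 0.060

0.060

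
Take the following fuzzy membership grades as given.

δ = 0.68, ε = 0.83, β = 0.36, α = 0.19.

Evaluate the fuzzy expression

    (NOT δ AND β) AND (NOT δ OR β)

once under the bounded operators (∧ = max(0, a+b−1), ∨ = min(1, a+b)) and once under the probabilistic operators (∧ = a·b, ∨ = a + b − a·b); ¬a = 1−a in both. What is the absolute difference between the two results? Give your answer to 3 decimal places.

Under bounded:
  NOT δ = 1 − 0.68 = 0.32
  NOT δ AND β = max(0, a+b−1) on (0.32, 0.36) = 0.00
  NOT δ = 1 − 0.68 = 0.32
  NOT δ OR β = min(1, a+b) on (0.32, 0.36) = 0.68
  (NOT δ AND β) AND (NOT δ OR β) = max(0, a+b−1) on (0.00, 0.68) = 0.00
  → value = 0.0000
Under probabilistic:
  NOT δ = 1 − 0.6800 = 0.3200
  NOT δ AND β = a·b on (0.3200, 0.3600) = 0.1152
  NOT δ = 1 − 0.6800 = 0.3200
  NOT δ OR β = a + b − a·b on (0.3200, 0.3600) = 0.5648
  (NOT δ AND β) AND (NOT δ OR β) = a·b on (0.1152, 0.5648) = 0.0651
  → value = 0.0651
|0.0000 − 0.0651| = 0.065

0.065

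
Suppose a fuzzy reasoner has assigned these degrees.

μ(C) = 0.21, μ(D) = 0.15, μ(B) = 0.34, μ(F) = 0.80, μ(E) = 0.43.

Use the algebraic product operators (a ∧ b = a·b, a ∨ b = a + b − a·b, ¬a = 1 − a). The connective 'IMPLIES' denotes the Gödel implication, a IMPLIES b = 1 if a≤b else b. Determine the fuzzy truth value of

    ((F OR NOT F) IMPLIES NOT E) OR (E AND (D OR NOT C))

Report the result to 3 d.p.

NOT F = 1 − 0.8000 = 0.2000
F OR NOT F = a + b − a·b on (0.8000, 0.2000) = 0.8400
NOT E = 1 − 0.4300 = 0.5700
(F OR NOT F) IMPLIES NOT E  [Gödel: 1 if a≤b else b] with a=0.8400, b=0.5700 → 0.5700
NOT C = 1 − 0.2100 = 0.7900
D OR NOT C = a + b − a·b on (0.1500, 0.7900) = 0.8215
E AND (D OR NOT C) = a·b on (0.4300, 0.8215) = 0.3532
((F OR NOT F) IMPLIES NOT E) OR (E AND (D OR NOT C)) = a + b − a·b on (0.5700, 0.3532) = 0.7219

0.722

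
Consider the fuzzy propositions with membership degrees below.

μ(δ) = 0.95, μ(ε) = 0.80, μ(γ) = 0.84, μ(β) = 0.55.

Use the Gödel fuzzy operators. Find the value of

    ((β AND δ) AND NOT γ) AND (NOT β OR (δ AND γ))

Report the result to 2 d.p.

β AND δ = min(a, b) on (0.55, 0.95) = 0.55
NOT γ = 1 − 0.84 = 0.16
(β AND δ) AND NOT γ = min(a, b) on (0.55, 0.16) = 0.16
NOT β = 1 − 0.55 = 0.45
δ AND γ = min(a, b) on (0.95, 0.84) = 0.84
NOT β OR (δ AND γ) = max(a, b) on (0.45, 0.84) = 0.84
((β AND δ) AND NOT γ) AND (NOT β OR (δ AND γ)) = min(a, b) on (0.16, 0.84) = 0.16

0.16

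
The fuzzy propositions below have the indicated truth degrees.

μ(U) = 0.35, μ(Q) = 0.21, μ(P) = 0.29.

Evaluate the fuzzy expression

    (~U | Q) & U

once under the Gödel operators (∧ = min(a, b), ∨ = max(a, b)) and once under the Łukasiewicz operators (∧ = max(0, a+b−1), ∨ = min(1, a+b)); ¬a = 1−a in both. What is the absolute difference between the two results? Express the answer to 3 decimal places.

Under Gödel:
  ~U = 1 − 0.35 = 0.65
  ~U | Q = max(a, b) on (0.65, 0.21) = 0.65
  (~U | Q) & U = min(a, b) on (0.65, 0.35) = 0.35
  → value = 0.3500
Under Łukasiewicz:
  ~U = 1 − 0.35 = 0.65
  ~U | Q = min(1, a+b) on (0.65, 0.21) = 0.86
  (~U | Q) & U = max(0, a+b−1) on (0.86, 0.35) = 0.21
  → value = 0.2100
|0.3500 − 0.2100| = 0.140

0.140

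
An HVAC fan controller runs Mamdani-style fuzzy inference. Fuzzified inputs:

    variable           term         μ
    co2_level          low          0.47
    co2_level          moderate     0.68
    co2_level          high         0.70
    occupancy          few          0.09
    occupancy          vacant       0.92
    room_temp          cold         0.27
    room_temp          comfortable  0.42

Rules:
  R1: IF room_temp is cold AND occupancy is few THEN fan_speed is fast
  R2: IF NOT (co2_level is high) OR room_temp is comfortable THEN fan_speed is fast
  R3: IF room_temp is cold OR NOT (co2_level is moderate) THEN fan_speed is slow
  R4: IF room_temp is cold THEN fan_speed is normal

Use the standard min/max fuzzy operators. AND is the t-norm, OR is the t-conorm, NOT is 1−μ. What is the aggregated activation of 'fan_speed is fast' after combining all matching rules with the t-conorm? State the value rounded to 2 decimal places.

R1: cold=0.27, few=0.09; AND[min(a, b)] → w = 0.09
R2: ¬high=1−0.70=0.30, comfortable=0.42; OR[max(a, b)] → w = 0.42
R3: cold=0.27, ¬moderate=1−0.68=0.32; OR[max(a, b)] → w = 0.32
R4: cold=0.27 → w = 0.27
Rules with consequent 'fast': {R1, R2} → strengths 0.09, 0.42
Aggregate via t-conorm [max(a, b)]: 0.42

0.42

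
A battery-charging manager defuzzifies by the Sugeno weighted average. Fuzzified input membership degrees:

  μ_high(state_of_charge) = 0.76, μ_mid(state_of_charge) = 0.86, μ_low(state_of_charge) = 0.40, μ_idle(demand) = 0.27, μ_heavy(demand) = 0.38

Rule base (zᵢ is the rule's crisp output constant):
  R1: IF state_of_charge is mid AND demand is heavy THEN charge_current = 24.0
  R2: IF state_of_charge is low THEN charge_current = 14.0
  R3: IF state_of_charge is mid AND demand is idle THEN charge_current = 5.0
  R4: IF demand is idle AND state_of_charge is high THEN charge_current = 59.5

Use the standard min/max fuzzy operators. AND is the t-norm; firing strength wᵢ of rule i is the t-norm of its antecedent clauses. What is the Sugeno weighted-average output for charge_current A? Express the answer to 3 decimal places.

R1 (z=24.0): mid=0.86, heavy=0.38; AND[min(a, b)] → w = 0.38
R2 (z=14.0): low=0.40 → w = 0.40
R3 (z=5.0): mid=0.86, idle=0.27; AND[min(a, b)] → w = 0.27
R4 (z=59.5): idle=0.27, high=0.76; AND[min(a, b)] → w = 0.27
Weighted average = (0.38·24.0 + 0.40·14.0 + 0.27·5.0 + 0.27·59.5) / (0.38 + 0.40 + 0.27 + 0.27)
  = 32.1350 / 1.3200 = 24.345

24.345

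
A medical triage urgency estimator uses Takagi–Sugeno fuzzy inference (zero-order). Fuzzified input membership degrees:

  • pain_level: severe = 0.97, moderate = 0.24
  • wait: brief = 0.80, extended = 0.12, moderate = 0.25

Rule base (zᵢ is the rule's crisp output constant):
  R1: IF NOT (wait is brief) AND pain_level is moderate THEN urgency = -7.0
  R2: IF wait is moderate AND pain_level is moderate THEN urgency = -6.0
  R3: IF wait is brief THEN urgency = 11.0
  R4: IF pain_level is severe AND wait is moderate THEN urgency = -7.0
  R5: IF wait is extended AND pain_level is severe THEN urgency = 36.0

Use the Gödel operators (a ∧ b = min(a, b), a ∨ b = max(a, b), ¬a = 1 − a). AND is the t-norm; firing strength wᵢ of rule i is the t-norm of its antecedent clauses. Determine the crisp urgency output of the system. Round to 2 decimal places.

5.30

R1 (z=-7.0): ¬brief=1−0.80=0.20, moderate=0.24; AND[min(a, b)] → w = 0.20
R2 (z=-6.0): moderate=0.25, moderate=0.24; AND[min(a, b)] → w = 0.24
R3 (z=11.0): brief=0.80 → w = 0.80
R4 (z=-7.0): severe=0.97, moderate=0.25; AND[min(a, b)] → w = 0.25
R5 (z=36.0): extended=0.12, severe=0.97; AND[min(a, b)] → w = 0.12
Weighted average = (0.20·-7.0 + 0.24·-6.0 + 0.80·11.0 + 0.25·-7.0 + 0.12·36.0) / (0.20 + 0.24 + 0.80 + 0.25 + 0.12)
  = 8.5300 / 1.6100 = 5.30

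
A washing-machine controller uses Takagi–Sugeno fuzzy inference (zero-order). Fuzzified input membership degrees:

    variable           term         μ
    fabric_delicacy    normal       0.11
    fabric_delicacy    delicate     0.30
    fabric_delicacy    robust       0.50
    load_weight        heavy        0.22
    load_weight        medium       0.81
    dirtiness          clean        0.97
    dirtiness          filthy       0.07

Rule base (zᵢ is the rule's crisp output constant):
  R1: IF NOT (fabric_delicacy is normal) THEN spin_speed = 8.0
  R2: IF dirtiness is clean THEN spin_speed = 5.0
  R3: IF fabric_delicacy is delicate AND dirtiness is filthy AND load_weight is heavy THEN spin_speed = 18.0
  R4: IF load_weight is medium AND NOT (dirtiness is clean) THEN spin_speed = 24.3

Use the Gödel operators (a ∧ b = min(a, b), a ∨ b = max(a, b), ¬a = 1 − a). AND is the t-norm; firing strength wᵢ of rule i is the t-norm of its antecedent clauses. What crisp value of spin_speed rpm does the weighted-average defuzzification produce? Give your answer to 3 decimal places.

R1 (z=8.0): ¬normal=1−0.11=0.89 → w = 0.89
R2 (z=5.0): clean=0.97 → w = 0.97
R3 (z=18.0): delicate=0.30, filthy=0.07, heavy=0.22; AND[min(a, b)] → w = 0.07
R4 (z=24.3): medium=0.81, ¬clean=1−0.97=0.03; AND[min(a, b)] → w = 0.03
Weighted average = (0.89·8.0 + 0.97·5.0 + 0.07·18.0 + 0.03·24.3) / (0.89 + 0.97 + 0.07 + 0.03)
  = 13.9590 / 1.9600 = 7.122

7.122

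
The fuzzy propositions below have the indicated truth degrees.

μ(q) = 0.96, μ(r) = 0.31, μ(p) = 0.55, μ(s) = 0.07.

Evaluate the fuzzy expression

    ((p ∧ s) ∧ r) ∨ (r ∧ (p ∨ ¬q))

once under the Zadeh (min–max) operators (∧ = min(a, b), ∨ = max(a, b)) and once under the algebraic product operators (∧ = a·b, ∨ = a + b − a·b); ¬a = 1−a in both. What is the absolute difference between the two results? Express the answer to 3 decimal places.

0.124

Under Zadeh (min–max):
  p ∧ s = min(a, b) on (0.55, 0.07) = 0.07
  (p ∧ s) ∧ r = min(a, b) on (0.07, 0.31) = 0.07
  ¬q = 1 − 0.96 = 0.04
  p ∨ ¬q = max(a, b) on (0.55, 0.04) = 0.55
  r ∧ (p ∨ ¬q) = min(a, b) on (0.31, 0.55) = 0.31
  ((p ∧ s) ∧ r) ∨ (r ∧ (p ∨ ¬q)) = max(a, b) on (0.07, 0.31) = 0.31
  → value = 0.3100
Under algebraic product:
  p ∧ s = a·b on (0.5500, 0.0700) = 0.0385
  (p ∧ s) ∧ r = a·b on (0.0385, 0.3100) = 0.0119
  ¬q = 1 − 0.9600 = 0.0400
  p ∨ ¬q = a + b − a·b on (0.5500, 0.0400) = 0.5680
  r ∧ (p ∨ ¬q) = a·b on (0.3100, 0.5680) = 0.1761
  ((p ∧ s) ∧ r) ∨ (r ∧ (p ∨ ¬q)) = a + b − a·b on (0.0119, 0.1761) = 0.1859
  → value = 0.1859
|0.3100 − 0.1859| = 0.124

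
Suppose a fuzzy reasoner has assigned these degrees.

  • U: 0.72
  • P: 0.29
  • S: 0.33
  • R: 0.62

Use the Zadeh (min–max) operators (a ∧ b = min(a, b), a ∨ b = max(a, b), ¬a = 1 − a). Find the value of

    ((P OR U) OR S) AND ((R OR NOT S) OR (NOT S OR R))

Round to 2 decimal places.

P OR U = max(a, b) on (0.29, 0.72) = 0.72
(P OR U) OR S = max(a, b) on (0.72, 0.33) = 0.72
NOT S = 1 − 0.33 = 0.67
R OR NOT S = max(a, b) on (0.62, 0.67) = 0.67
NOT S = 1 − 0.33 = 0.67
NOT S OR R = max(a, b) on (0.67, 0.62) = 0.67
(R OR NOT S) OR (NOT S OR R) = max(a, b) on (0.67, 0.67) = 0.67
((P OR U) OR S) AND ((R OR NOT S) OR (NOT S OR R)) = min(a, b) on (0.72, 0.67) = 0.67

0.67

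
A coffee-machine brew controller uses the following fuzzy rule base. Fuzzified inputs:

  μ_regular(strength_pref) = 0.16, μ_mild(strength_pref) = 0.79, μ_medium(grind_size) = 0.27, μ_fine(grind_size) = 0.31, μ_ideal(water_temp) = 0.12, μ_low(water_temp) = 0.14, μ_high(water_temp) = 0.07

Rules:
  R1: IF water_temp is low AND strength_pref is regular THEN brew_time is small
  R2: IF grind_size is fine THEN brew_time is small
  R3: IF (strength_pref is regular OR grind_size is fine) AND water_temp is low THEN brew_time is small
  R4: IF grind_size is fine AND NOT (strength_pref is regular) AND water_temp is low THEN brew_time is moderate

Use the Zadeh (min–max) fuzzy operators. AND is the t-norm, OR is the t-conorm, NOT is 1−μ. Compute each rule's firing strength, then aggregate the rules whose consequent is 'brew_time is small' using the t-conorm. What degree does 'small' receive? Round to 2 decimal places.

0.31

R1: low=0.14, regular=0.16; AND[min(a, b)] → w = 0.14
R2: fine=0.31 → w = 0.31
R3: (regular=0.16 OR fine=0.31) = 0.31; AND[min(a, b)] with low=0.14 → w = 0.14
R4: fine=0.31, ¬regular=1−0.16=0.84, low=0.14; AND[min(a, b)] → w = 0.14
Rules with consequent 'small': {R1, R2, R3} → strengths 0.14, 0.31, 0.14
Aggregate via t-conorm [max(a, b)]: 0.31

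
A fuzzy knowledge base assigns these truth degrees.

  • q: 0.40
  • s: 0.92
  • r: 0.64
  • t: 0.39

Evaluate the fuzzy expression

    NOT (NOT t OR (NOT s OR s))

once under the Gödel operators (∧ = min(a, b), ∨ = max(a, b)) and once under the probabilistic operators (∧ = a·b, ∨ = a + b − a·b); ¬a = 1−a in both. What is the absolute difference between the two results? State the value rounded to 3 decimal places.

0.051

Under Gödel:
  NOT t = 1 − 0.39 = 0.61
  NOT s = 1 − 0.92 = 0.08
  NOT s OR s = max(a, b) on (0.08, 0.92) = 0.92
  NOT t OR (NOT s OR s) = max(a, b) on (0.61, 0.92) = 0.92
  NOT (NOT t OR (NOT s OR s)) = 1 − 0.92 = 0.08
  → value = 0.0800
Under probabilistic:
  NOT t = 1 − 0.3900 = 0.6100
  NOT s = 1 − 0.9200 = 0.0800
  NOT s OR s = a + b − a·b on (0.0800, 0.9200) = 0.9264
  NOT t OR (NOT s OR s) = a + b − a·b on (0.6100, 0.9264) = 0.9713
  NOT (NOT t OR (NOT s OR s)) = 1 − 0.9713 = 0.0287
  → value = 0.0287
|0.0800 − 0.0287| = 0.051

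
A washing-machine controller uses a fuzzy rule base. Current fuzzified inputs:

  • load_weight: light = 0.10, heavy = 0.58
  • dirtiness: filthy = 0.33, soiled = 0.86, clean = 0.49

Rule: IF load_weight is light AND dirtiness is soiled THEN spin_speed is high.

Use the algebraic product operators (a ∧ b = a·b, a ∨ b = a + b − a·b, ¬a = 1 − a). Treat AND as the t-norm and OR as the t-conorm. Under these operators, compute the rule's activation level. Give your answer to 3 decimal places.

0.086

firing strength: light=0.10, soiled=0.86; AND[a·b] → w = 0.0860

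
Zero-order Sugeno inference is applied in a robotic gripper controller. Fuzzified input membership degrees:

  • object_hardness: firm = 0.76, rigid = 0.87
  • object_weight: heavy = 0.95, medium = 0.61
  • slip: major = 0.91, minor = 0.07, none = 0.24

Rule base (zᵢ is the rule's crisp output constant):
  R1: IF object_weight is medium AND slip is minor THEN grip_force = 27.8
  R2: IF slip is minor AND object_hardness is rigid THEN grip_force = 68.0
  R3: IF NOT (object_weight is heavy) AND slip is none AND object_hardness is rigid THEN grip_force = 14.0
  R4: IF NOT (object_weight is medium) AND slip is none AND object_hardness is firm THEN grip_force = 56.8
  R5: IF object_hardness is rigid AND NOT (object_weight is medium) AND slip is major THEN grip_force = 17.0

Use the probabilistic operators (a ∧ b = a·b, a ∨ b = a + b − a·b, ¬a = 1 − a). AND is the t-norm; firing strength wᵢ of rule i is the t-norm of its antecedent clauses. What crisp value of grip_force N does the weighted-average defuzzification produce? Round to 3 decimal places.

29.890

R1 (z=27.8): medium=0.61, minor=0.07; AND[a·b] → w = 0.0427
R2 (z=68.0): minor=0.07, rigid=0.87; AND[a·b] → w = 0.0609
R3 (z=14.0): ¬heavy=1−0.95=0.05, none=0.24, rigid=0.87; AND[a·b] → w = 0.0104
R4 (z=56.8): ¬medium=1−0.61=0.39, none=0.24, firm=0.76; AND[a·b] → w = 0.0711
R5 (z=17.0): rigid=0.87, ¬medium=1−0.61=0.39, major=0.91; AND[a·b] → w = 0.3088
Weighted average = (0.0427·27.8 + 0.0609·68.0 + 0.0104·14.0 + 0.0711·56.8 + 0.3088·17.0) / (0.0427 + 0.0609 + 0.0104 + 0.0711 + 0.3088)
  = 14.7639 / 0.4939 = 29.890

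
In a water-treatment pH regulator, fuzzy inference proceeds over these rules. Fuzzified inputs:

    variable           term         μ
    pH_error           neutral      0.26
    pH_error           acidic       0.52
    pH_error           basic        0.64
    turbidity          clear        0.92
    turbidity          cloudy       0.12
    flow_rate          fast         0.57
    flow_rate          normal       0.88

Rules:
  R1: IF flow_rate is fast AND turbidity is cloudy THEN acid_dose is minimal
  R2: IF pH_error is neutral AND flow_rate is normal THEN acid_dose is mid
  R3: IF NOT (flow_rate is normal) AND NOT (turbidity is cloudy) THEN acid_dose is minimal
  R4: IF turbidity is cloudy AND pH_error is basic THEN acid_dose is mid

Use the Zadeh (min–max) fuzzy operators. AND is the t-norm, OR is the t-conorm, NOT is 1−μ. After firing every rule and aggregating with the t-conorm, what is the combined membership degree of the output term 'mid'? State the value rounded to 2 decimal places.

R1: fast=0.57, cloudy=0.12; AND[min(a, b)] → w = 0.12
R2: neutral=0.26, normal=0.88; AND[min(a, b)] → w = 0.26
R3: ¬normal=1−0.88=0.12, ¬cloudy=1−0.12=0.88; AND[min(a, b)] → w = 0.12
R4: cloudy=0.12, basic=0.64; AND[min(a, b)] → w = 0.12
Rules with consequent 'mid': {R2, R4} → strengths 0.26, 0.12
Aggregate via t-conorm [max(a, b)]: 0.26

0.26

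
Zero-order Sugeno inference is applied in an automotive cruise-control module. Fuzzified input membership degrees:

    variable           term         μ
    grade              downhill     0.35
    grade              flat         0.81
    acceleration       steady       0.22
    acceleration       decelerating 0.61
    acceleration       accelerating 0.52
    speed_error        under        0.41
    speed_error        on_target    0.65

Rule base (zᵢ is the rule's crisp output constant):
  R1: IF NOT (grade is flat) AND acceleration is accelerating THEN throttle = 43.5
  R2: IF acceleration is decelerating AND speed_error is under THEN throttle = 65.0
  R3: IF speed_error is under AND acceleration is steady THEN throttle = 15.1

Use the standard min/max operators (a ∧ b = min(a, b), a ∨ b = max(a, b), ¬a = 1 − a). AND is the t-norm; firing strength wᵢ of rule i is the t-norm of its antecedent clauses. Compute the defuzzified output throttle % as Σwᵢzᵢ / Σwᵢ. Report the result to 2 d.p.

46.63

R1 (z=43.5): ¬flat=1−0.81=0.19, accelerating=0.52; AND[min(a, b)] → w = 0.19
R2 (z=65.0): decelerating=0.61, under=0.41; AND[min(a, b)] → w = 0.41
R3 (z=15.1): under=0.41, steady=0.22; AND[min(a, b)] → w = 0.22
Weighted average = (0.19·43.5 + 0.41·65.0 + 0.22·15.1) / (0.19 + 0.41 + 0.22)
  = 38.2370 / 0.8200 = 46.63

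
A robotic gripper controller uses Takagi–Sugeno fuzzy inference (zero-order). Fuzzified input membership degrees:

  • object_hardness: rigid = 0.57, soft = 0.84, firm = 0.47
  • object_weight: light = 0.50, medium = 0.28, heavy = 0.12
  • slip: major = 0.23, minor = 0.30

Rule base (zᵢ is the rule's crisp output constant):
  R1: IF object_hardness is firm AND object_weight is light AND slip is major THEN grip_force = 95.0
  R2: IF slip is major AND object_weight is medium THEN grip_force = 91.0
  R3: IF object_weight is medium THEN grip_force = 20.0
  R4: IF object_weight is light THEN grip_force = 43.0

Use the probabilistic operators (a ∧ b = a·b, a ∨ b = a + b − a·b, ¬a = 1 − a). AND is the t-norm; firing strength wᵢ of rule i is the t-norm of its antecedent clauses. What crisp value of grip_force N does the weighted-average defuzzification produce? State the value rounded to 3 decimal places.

42.401

R1 (z=95.0): firm=0.47, light=0.50, major=0.23; AND[a·b] → w = 0.0541
R2 (z=91.0): major=0.23, medium=0.28; AND[a·b] → w = 0.0644
R3 (z=20.0): medium=0.28 → w = 0.2800
R4 (z=43.0): light=0.50 → w = 0.5000
Weighted average = (0.0541·95.0 + 0.0644·91.0 + 0.2800·20.0 + 0.5000·43.0) / (0.0541 + 0.0644 + 0.2800 + 0.5000)
  = 38.0952 / 0.8985 = 42.401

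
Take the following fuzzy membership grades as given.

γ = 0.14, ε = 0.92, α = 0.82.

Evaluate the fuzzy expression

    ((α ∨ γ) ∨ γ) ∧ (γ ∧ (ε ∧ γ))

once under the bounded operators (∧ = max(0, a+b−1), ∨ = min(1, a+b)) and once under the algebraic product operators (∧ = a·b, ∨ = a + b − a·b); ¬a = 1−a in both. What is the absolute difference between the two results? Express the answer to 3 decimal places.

0.016

Under bounded:
  α ∨ γ = min(1, a+b) on (0.82, 0.14) = 0.96
  (α ∨ γ) ∨ γ = min(1, a+b) on (0.96, 0.14) = 1.00
  ε ∧ γ = max(0, a+b−1) on (0.92, 0.14) = 0.06
  γ ∧ (ε ∧ γ) = max(0, a+b−1) on (0.14, 0.06) = 0.00
  ((α ∨ γ) ∨ γ) ∧ (γ ∧ (ε ∧ γ)) = max(0, a+b−1) on (1.00, 0.00) = 0.00
  → value = 0.0000
Under algebraic product:
  α ∨ γ = a + b − a·b on (0.8200, 0.1400) = 0.8452
  (α ∨ γ) ∨ γ = a + b − a·b on (0.8452, 0.1400) = 0.8669
  ε ∧ γ = a·b on (0.9200, 0.1400) = 0.1288
  γ ∧ (ε ∧ γ) = a·b on (0.1400, 0.1288) = 0.0180
  ((α ∨ γ) ∨ γ) ∧ (γ ∧ (ε ∧ γ)) = a·b on (0.8669, 0.0180) = 0.0156
  → value = 0.0156
|0.0000 − 0.0156| = 0.016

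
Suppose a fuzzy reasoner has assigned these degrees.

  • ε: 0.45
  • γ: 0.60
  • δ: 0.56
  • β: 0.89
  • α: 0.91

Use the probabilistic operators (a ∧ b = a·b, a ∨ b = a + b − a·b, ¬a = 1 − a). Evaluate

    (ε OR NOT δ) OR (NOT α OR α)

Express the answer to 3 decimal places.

0.975

NOT δ = 1 − 0.5600 = 0.4400
ε OR NOT δ = a + b − a·b on (0.4500, 0.4400) = 0.6920
NOT α = 1 − 0.9100 = 0.0900
NOT α OR α = a + b − a·b on (0.0900, 0.9100) = 0.9181
(ε OR NOT δ) OR (NOT α OR α) = a + b − a·b on (0.6920, 0.9181) = 0.9748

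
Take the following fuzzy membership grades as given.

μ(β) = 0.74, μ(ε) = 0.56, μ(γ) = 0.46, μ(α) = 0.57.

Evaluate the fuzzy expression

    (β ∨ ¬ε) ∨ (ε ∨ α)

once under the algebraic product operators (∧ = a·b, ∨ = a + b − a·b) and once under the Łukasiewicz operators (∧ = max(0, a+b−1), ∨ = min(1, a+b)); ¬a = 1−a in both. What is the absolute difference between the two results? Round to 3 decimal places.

0.028

Under algebraic product:
  ¬ε = 1 − 0.5600 = 0.4400
  β ∨ ¬ε = a + b − a·b on (0.7400, 0.4400) = 0.8544
  ε ∨ α = a + b − a·b on (0.5600, 0.5700) = 0.8108
  (β ∨ ¬ε) ∨ (ε ∨ α) = a + b − a·b on (0.8544, 0.8108) = 0.9725
  → value = 0.9725
Under Łukasiewicz:
  ¬ε = 1 − 0.56 = 0.44
  β ∨ ¬ε = min(1, a+b) on (0.74, 0.44) = 1.00
  ε ∨ α = min(1, a+b) on (0.56, 0.57) = 1.00
  (β ∨ ¬ε) ∨ (ε ∨ α) = min(1, a+b) on (1.00, 1.00) = 1.00
  → value = 1.0000
|0.9725 − 1.0000| = 0.028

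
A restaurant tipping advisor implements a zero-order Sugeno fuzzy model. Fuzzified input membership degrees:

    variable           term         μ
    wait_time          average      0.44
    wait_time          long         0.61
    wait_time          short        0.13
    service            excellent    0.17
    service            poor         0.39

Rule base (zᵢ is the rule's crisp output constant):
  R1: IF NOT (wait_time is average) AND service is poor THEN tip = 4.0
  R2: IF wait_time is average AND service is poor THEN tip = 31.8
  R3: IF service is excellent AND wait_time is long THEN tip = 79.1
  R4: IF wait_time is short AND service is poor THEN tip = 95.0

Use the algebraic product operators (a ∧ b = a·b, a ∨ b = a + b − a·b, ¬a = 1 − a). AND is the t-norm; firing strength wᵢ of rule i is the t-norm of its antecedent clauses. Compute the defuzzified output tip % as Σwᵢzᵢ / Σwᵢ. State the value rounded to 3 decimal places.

R1 (z=4.0): ¬average=1−0.44=0.56, poor=0.39; AND[a·b] → w = 0.2184
R2 (z=31.8): average=0.44, poor=0.39; AND[a·b] → w = 0.1716
R3 (z=79.1): excellent=0.17, long=0.61; AND[a·b] → w = 0.1037
R4 (z=95.0): short=0.13, poor=0.39; AND[a·b] → w = 0.0507
Weighted average = (0.2184·4.0 + 0.1716·31.8 + 0.1037·79.1 + 0.0507·95.0) / (0.2184 + 0.1716 + 0.1037 + 0.0507)
  = 19.3497 / 0.5444 = 35.543

35.543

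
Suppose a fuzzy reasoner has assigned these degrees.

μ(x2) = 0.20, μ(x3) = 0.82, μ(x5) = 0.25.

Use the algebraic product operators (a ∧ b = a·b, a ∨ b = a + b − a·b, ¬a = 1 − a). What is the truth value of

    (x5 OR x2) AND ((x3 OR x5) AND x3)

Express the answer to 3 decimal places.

0.284

x5 OR x2 = a + b − a·b on (0.2500, 0.2000) = 0.4000
x3 OR x5 = a + b − a·b on (0.8200, 0.2500) = 0.8650
(x3 OR x5) AND x3 = a·b on (0.8650, 0.8200) = 0.7093
(x5 OR x2) AND ((x3 OR x5) AND x3) = a·b on (0.4000, 0.7093) = 0.2837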